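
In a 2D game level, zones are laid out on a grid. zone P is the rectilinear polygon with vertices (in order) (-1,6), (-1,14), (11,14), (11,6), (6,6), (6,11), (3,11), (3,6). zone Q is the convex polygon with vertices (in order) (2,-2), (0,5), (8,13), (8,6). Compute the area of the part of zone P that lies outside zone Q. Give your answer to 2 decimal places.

67.00

|zone P| = 81, |zone P∩zone Q| = 14.
|zone P ∖ zone Q| = |zone P| − |zone P∩zone Q| = 81 − 14 = 67.00.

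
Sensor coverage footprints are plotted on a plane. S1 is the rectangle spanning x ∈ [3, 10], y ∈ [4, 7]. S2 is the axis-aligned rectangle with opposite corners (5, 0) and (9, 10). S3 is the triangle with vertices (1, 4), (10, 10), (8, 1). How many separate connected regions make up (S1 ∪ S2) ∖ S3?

2

(S1 ∪ S2) ∖ S3 splits into 2 disjoint pieces (area 10.9286, area 10).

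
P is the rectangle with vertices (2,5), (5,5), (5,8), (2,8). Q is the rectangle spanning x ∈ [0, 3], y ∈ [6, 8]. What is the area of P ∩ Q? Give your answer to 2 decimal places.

|P∩Q|: x∈[2,3], y∈[6,8] → 1·2 = 2.

2.00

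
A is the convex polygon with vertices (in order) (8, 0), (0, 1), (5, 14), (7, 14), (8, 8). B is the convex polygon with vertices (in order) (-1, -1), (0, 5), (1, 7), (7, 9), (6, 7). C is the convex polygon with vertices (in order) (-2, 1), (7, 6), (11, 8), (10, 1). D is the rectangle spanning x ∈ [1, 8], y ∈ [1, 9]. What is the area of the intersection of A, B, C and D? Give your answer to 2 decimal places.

The intersection is the polygon with vertices (3.351,3.973), (1,1.286), (1,2.667).
By the shoelace formula its area is 1.62.

1.62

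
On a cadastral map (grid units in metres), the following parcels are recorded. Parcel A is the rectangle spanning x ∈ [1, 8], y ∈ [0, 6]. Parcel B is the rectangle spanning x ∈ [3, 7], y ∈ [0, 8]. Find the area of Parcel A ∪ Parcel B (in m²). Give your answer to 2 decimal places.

By inclusion–exclusion:
Individual areas: |Parcel A| = 42, |Parcel B| = 32.
|Parcel A∩Parcel B|: x∈[3,7], y∈[0,6] → 4·6 = 24.
|Parcel A ∪ Parcel B| = 74 − 24 = 50.00.

50.00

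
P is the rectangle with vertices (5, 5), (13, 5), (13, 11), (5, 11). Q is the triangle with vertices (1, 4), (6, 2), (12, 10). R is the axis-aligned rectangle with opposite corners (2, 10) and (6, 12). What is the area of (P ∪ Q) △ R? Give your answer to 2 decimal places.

67.74

|P ∪ Q| = 61.7386.
|(P ∪ Q) ∩ R| = 1.
|(P ∪ Q) △ R| = 61.7386 + 8 − 2 = 67.74.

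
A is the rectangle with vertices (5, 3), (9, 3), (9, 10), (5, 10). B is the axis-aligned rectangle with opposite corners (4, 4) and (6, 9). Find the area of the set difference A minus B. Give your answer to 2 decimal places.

|A∩B|: x∈[5,6], y∈[4,9] → 1·5 = 5.
|A| = 28.
|A ∖ B| = |A| − |A∩B| = 28 − 5 = 23.00.

23.00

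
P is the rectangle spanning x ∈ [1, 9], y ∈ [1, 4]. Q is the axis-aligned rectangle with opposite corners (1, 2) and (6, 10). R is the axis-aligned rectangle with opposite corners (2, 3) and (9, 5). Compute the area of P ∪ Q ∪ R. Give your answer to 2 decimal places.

By inclusion–exclusion:
Individual areas: |P| = 24, |Q| = 40, |R| = 14.
|P∩Q|: x∈[1,6], y∈[2,4] → 5·2 = 10.
|P∩R|: x∈[2,9], y∈[3,4] → 7·1 = 7.
|Q∩R|: x∈[2,6], y∈[3,5] → 4·2 = 8.
|P∩Q∩R| = 4.
|P ∪ Q ∪ R| = 78 − 25 + 4 = 57.00.

57.00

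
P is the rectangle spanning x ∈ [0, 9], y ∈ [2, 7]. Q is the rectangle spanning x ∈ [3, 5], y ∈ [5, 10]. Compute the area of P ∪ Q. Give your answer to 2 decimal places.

By inclusion–exclusion:
Individual areas: |P| = 45, |Q| = 10.
|P∩Q|: x∈[3,5], y∈[5,7] → 2·2 = 4.
|P ∪ Q| = 55 − 4 = 51.00.

51.00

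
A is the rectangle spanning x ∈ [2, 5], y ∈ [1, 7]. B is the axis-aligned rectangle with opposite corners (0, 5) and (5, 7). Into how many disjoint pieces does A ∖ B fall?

A ∖ B is a single connected region.

1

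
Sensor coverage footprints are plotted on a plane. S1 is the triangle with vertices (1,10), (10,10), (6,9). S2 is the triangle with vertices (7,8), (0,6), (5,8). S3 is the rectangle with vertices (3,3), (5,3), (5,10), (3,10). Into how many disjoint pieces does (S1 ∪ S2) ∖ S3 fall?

4

(S1 ∪ S2) ∖ S3 splits into 4 disjoint pieces (area 0.4, area 2.9, area 0.5714, area 0.5143).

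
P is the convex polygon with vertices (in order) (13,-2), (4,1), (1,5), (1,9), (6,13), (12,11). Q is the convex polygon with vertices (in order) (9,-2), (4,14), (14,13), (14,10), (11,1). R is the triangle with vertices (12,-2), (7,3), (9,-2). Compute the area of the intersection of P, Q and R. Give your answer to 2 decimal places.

3.05

The intersection is the polygon with vertices (7.636,2.364), (10.2,-0.2), (9.727,-0.909), (8.535,-0.512).
By the shoelace formula its area is 3.05.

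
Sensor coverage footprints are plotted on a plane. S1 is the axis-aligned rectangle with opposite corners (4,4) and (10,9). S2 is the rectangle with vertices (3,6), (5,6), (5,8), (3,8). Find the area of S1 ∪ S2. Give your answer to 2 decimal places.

32.00

By inclusion–exclusion:
Individual areas: |S1| = 30, |S2| = 4.
|S1∩S2|: x∈[4,5], y∈[6,8] → 1·2 = 2.
|S1 ∪ S2| = 34 − 2 = 32.00.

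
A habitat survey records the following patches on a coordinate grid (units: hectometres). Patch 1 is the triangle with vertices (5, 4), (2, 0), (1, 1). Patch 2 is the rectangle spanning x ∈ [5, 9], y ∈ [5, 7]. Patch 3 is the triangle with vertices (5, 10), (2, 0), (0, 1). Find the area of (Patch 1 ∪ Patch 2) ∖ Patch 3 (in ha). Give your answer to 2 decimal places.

10.03

|Patch 1 ∪ Patch 2| = 11.5.
|(Patch 1 ∪ Patch 2) ∩ Patch 3| = 1.4677.
|(Patch 1 ∪ Patch 2) ∖ Patch 3| = 11.5 − 1.4677 = 10.03.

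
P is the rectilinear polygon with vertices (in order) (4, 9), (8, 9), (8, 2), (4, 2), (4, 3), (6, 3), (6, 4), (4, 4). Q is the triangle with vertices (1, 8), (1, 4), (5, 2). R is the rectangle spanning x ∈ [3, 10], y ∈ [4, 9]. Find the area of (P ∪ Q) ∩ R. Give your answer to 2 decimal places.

20.33

|P ∪ Q| = 33.5833.
|(P ∪ Q) ∩ R| = 20.33.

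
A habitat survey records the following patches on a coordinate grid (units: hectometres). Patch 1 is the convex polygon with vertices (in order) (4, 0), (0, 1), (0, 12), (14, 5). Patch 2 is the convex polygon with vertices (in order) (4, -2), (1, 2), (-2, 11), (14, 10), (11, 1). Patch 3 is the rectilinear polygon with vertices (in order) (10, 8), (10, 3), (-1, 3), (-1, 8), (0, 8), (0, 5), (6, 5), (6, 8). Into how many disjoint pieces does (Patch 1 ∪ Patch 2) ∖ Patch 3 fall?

1

(Patch 1 ∪ Patch 2) ∖ Patch 3 is a single connected region.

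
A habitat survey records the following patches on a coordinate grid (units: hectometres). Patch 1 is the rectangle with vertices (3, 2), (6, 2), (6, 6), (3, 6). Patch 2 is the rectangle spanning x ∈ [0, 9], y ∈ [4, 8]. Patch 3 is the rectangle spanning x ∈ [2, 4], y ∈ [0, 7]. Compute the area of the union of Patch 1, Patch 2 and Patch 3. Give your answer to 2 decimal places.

By inclusion–exclusion:
Individual areas: |Patch 1| = 12, |Patch 2| = 36, |Patch 3| = 14.
|Patch 1∩Patch 2|: x∈[3,6], y∈[4,6] → 3·2 = 6.
|Patch 1∩Patch 3|: x∈[3,4], y∈[2,6] → 1·4 = 4.
|Patch 2∩Patch 3|: x∈[2,4], y∈[4,7] → 2·3 = 6.
|Patch 1∩Patch 2∩Patch 3| = 2.
|Patch 1 ∪ Patch 2 ∪ Patch 3| = 62 − 16 + 2 = 48.00.

48.00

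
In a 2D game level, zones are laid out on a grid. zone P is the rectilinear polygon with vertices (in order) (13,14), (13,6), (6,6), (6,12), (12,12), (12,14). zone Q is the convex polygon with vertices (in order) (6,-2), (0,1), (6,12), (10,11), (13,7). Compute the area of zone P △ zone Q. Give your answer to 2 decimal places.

80.28

|zone P| = 44, |zone Q| = 97.5, |zone P∩zone Q| = 30.6111.
|zone P △ zone Q| = |zone P| + |zone Q| − 2·|zone P∩zone Q| = 44 + 97.5 − 61.2222 = 80.28.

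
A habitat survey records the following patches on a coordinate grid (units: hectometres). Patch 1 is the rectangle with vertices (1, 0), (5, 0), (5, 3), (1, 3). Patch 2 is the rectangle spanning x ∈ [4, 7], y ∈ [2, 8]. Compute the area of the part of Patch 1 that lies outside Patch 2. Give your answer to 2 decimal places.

11.00

|Patch 1∩Patch 2|: x∈[4,5], y∈[2,3] → 1·1 = 1.
|Patch 1| = 12.
|Patch 1 ∖ Patch 2| = |Patch 1| − |Patch 1∩Patch 2| = 12 − 1 = 11.00.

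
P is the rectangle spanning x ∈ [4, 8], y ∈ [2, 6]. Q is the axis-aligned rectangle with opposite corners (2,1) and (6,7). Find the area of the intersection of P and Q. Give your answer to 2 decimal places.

8.00

|P∩Q|: x∈[4,6], y∈[2,6] → 2·4 = 8.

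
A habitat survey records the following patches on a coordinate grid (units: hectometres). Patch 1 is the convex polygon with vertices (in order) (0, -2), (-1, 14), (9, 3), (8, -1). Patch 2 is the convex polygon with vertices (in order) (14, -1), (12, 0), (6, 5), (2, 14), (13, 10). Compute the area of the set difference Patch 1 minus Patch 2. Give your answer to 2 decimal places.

|Patch 1| = 90, |Patch 1∩Patch 2| = 3.4089.
|Patch 1 ∖ Patch 2| = |Patch 1| − |Patch 1∩Patch 2| = 90 − 3.4089 = 86.59.

86.59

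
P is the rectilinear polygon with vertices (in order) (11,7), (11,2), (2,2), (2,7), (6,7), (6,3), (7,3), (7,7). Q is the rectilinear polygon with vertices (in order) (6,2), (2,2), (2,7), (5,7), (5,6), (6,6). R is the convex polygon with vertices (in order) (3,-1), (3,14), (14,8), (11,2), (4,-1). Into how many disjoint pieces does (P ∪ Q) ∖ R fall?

(P ∪ Q) ∖ R is a single connected region.

1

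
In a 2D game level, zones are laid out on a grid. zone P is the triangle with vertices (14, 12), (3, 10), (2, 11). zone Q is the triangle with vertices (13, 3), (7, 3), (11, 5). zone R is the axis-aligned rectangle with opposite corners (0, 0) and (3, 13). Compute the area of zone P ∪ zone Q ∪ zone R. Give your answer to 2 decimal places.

50.96

By inclusion–exclusion:
Individual areas: |zone P| = 6.5, |zone Q| = 6, |zone R| = 39.
|zone P∩zone Q| = 0.
|zone P∩zone R| = 0.5417.
|zone Q∩zone R| = 0.
|zone P∩zone Q∩zone R| = 0.
|zone P ∪ zone Q ∪ zone R| = 51.5 − 0.5417 + 0 = 50.96.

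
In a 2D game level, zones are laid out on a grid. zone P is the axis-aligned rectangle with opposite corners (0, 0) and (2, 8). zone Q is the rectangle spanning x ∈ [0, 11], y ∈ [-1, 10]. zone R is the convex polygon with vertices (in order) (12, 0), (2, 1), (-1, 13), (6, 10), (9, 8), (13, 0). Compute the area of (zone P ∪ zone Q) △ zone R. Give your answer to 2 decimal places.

50.40

|zone P ∪ zone Q| = 121.
|(zone P ∪ zone Q) ∩ zone R| = 84.05.
|(zone P ∪ zone Q) △ zone R| = 121 + 97.5 − 168.1 = 50.40.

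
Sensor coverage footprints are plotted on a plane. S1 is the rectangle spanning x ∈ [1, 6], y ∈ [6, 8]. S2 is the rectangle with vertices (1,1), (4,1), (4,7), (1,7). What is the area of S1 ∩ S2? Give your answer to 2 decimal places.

|S1∩S2|: x∈[1,4], y∈[6,7] → 3·1 = 3.

3.00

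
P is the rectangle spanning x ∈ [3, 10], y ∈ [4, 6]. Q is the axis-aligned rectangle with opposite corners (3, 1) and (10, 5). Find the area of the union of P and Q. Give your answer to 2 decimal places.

By inclusion–exclusion:
Individual areas: |P| = 14, |Q| = 28.
|P∩Q|: x∈[3,10], y∈[4,5] → 7·1 = 7.
|P ∪ Q| = 42 − 7 = 35.00.

35.00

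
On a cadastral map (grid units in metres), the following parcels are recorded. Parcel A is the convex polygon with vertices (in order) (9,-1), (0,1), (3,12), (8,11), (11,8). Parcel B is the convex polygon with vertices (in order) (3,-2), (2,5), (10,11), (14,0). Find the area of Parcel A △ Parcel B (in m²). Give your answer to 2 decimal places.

65.11

|Parcel A| = 98.5, |Parcel B| = 95.5, |Parcel A∩Parcel B| = 64.4443.
|Parcel A △ Parcel B| = |Parcel A| + |Parcel B| − 2·|Parcel A∩Parcel B| = 98.5 + 95.5 − 128.8886 = 65.11.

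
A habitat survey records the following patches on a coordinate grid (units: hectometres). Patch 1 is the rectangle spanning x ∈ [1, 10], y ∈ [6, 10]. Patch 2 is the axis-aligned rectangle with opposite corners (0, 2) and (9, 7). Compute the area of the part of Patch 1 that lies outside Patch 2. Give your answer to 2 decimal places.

|Patch 1∩Patch 2|: x∈[1,9], y∈[6,7] → 8·1 = 8.
|Patch 1| = 36.
|Patch 1 ∖ Patch 2| = |Patch 1| − |Patch 1∩Patch 2| = 36 − 8 = 28.00.

28.00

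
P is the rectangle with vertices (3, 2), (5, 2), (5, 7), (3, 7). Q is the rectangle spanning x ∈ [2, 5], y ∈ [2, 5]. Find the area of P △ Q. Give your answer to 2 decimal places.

|P∩Q|: x∈[3,5], y∈[2,5] → 2·3 = 6.
|P △ Q| = |P| + |Q| − 2·|P∩Q| = 10 + 9 − 12 = 7.00.

7.00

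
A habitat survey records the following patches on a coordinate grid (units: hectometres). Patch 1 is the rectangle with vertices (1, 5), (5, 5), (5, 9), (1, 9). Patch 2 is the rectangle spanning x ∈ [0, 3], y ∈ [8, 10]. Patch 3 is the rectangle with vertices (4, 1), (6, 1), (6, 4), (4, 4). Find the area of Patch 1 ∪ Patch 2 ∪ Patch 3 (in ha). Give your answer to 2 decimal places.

26.00

By inclusion–exclusion:
Individual areas: |Patch 1| = 16, |Patch 2| = 6, |Patch 3| = 6.
|Patch 1∩Patch 2|: x∈[1,3], y∈[8,9] → 2·1 = 2.
|Patch 1∩Patch 3| = 0 (no overlap).
|Patch 2∩Patch 3| = 0 (no overlap).
|Patch 1∩Patch 2∩Patch 3| = 0.
|Patch 1 ∪ Patch 2 ∪ Patch 3| = 28 − 2 + 0 = 26.00.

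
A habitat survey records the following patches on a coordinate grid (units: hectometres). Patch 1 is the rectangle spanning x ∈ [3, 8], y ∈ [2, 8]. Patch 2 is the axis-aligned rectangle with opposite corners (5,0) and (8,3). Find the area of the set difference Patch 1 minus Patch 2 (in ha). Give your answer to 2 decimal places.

27.00

|Patch 1∩Patch 2|: x∈[5,8], y∈[2,3] → 3·1 = 3.
|Patch 1| = 30.
|Patch 1 ∖ Patch 2| = |Patch 1| − |Patch 1∩Patch 2| = 30 − 3 = 27.00.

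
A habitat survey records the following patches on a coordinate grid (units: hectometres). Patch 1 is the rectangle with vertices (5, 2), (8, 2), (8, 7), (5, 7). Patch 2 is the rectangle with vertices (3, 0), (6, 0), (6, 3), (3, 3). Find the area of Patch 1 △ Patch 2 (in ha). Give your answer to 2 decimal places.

|Patch 1∩Patch 2|: x∈[5,6], y∈[2,3] → 1·1 = 1.
|Patch 1 △ Patch 2| = |Patch 1| + |Patch 2| − 2·|Patch 1∩Patch 2| = 15 + 9 − 2 = 22.00.

22.00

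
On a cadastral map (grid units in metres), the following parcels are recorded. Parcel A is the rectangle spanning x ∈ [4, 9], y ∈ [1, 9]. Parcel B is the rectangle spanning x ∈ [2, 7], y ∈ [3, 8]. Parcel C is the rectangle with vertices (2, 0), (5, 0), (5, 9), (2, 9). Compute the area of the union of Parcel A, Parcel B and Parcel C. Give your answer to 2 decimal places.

By inclusion–exclusion:
Individual areas: |Parcel A| = 40, |Parcel B| = 25, |Parcel C| = 27.
|Parcel A∩Parcel B|: x∈[4,7], y∈[3,8] → 3·5 = 15.
|Parcel A∩Parcel C|: x∈[4,5], y∈[1,9] → 1·8 = 8.
|Parcel B∩Parcel C|: x∈[2,5], y∈[3,8] → 3·5 = 15.
|Parcel A∩Parcel B∩Parcel C| = 5.
|Parcel A ∪ Parcel B ∪ Parcel C| = 92 − 38 + 5 = 59.00.

59.00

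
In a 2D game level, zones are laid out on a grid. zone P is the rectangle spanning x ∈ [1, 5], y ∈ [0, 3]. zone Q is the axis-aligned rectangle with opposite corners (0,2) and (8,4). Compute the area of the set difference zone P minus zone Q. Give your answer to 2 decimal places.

|zone P∩zone Q|: x∈[1,5], y∈[2,3] → 4·1 = 4.
|zone P| = 12.
|zone P ∖ zone Q| = |zone P| − |zone P∩zone Q| = 12 − 4 = 8.00.

8.00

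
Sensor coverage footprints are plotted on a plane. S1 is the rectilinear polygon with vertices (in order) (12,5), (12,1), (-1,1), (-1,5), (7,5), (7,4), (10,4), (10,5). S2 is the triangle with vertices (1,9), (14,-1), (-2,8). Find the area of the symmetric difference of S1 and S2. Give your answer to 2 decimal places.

55.40

|S1| = 49, |S2| = 21.5, |S1∩S2| = 7.5483.
|S1 △ S2| = |S1| + |S2| − 2·|S1∩S2| = 49 + 21.5 − 15.0966 = 55.40.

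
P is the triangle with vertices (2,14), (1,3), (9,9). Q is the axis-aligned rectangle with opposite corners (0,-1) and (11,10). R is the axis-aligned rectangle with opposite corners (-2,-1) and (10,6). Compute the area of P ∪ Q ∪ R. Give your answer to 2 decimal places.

146.93

By inclusion–exclusion:
Individual areas: |P| = 41, |Q| = 121, |R| = 84.
|P∩Q| = 29.0727.
|P∩R| = 5.5909.
|Q∩R|: x∈[0,10], y∈[-1,6] → 10·7 = 70.
|P∩Q∩R| = 5.5909.
|P ∪ Q ∪ R| = 246 − 104.6636 + 5.5909 = 146.93.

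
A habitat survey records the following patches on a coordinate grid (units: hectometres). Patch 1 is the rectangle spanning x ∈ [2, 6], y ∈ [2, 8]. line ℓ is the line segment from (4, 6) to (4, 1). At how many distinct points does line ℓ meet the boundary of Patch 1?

1

The segment meets the boundary at (4,2).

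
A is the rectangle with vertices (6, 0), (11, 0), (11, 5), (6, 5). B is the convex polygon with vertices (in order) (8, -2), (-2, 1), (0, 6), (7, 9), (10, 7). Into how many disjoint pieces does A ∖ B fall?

A ∖ B is a single connected region.

1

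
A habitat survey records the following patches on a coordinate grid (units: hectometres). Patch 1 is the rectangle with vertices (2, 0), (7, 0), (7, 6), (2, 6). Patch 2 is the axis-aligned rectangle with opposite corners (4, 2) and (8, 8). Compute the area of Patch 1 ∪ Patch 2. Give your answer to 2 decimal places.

By inclusion–exclusion:
Individual areas: |Patch 1| = 30, |Patch 2| = 24.
|Patch 1∩Patch 2|: x∈[4,7], y∈[2,6] → 3·4 = 12.
|Patch 1 ∪ Patch 2| = 54 − 12 = 42.00.

42.00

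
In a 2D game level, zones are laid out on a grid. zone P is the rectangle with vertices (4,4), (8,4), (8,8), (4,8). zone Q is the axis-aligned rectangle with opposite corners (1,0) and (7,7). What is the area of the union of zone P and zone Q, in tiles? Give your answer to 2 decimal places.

49.00

By inclusion–exclusion:
Individual areas: |zone P| = 16, |zone Q| = 42.
|zone P∩zone Q|: x∈[4,7], y∈[4,7] → 3·3 = 9.
|zone P ∪ zone Q| = 58 − 9 = 49.00.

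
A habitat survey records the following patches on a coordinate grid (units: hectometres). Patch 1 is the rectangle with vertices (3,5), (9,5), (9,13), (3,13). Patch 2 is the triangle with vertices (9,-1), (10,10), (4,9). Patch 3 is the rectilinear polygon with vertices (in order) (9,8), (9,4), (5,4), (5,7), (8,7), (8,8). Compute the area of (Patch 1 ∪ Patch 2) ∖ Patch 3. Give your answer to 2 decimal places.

|Patch 1 ∪ Patch 2| = 62.4167.
|(Patch 1 ∪ Patch 2) ∩ Patch 3| = 11.75.
|(Patch 1 ∪ Patch 2) ∖ Patch 3| = 62.4167 − 11.75 = 50.67.

50.67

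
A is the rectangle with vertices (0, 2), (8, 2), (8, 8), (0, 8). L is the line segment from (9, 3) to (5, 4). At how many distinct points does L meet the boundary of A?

1

The segment meets the boundary at (8,3.25).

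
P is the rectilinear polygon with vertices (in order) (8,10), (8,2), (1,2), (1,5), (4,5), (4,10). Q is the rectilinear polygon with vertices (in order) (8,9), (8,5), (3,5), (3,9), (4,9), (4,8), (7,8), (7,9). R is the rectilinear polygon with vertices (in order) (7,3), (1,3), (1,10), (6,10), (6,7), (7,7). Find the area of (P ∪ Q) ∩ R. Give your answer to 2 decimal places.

|P ∪ Q| = 45.
|(P ∪ Q) ∩ R| = 28.00.

28.00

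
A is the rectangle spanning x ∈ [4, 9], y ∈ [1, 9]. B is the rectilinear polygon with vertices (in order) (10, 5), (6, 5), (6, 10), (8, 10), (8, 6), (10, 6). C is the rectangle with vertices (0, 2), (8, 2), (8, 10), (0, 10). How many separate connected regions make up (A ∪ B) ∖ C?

1

(A ∪ B) ∖ C is a single connected region.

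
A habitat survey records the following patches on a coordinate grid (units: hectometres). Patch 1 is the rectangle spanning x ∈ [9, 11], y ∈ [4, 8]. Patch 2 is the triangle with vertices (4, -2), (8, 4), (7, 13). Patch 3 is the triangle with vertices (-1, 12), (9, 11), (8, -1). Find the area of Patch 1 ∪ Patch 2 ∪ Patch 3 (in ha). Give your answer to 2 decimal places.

By inclusion–exclusion:
Individual areas: |Patch 1| = 8, |Patch 2| = 21, |Patch 3| = 60.5.
|Patch 1∩Patch 2| = 0.
|Patch 1∩Patch 3| = 0.
|Patch 2∩Patch 3| = 16.2637.
|Patch 1∩Patch 2∩Patch 3| = 0.
|Patch 1 ∪ Patch 2 ∪ Patch 3| = 89.5 − 16.2637 + 0 = 73.24.

73.24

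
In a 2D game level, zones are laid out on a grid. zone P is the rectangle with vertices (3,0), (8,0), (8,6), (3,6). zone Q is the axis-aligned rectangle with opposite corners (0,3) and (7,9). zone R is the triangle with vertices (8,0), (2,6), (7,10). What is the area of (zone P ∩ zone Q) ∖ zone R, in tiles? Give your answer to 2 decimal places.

2.00

|zone P ∩ zone Q| = 12.
|(zone P ∩ zone Q) ∩ zone R| = 10.
|(zone P ∩ zone Q) ∖ zone R| = 12 − 10 = 2.00.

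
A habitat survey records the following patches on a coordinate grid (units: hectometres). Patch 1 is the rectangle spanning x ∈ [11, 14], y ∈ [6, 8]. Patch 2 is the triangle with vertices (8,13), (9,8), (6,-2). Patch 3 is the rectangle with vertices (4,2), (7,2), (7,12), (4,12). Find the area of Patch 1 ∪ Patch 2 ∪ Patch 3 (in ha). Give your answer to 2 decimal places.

47.68

By inclusion–exclusion:
Individual areas: |Patch 1| = 6, |Patch 2| = 12.5, |Patch 3| = 30.
|Patch 1∩Patch 2| = 0.
|Patch 1∩Patch 3| = 0 (no overlap).
|Patch 2∩Patch 3| = 0.8167.
|Patch 1∩Patch 2∩Patch 3| = 0.
|Patch 1 ∪ Patch 2 ∪ Patch 3| = 48.5 − 0.8167 + 0 = 47.68.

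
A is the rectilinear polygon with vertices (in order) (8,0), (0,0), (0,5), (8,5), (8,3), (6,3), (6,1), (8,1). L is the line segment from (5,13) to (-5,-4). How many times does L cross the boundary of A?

The segment meets the boundary at (0,4.5), (0.294,5).

2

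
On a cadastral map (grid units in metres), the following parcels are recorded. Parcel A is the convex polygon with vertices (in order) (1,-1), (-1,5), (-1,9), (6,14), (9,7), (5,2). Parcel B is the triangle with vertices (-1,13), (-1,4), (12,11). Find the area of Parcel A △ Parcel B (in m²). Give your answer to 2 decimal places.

61.60

|Parcel A| = 88, |Parcel B| = 58.5, |Parcel A∩Parcel B| = 42.4516.
|Parcel A △ Parcel B| = |Parcel A| + |Parcel B| − 2·|Parcel A∩Parcel B| = 88 + 58.5 − 84.9033 = 61.60.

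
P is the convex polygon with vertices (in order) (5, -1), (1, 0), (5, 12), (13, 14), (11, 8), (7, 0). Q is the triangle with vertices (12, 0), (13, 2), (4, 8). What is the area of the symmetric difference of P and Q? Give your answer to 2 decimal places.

|P| = 93, |Q| = 12, |P∩Q| = 4.0833.
|P △ Q| = |P| + |Q| − 2·|P∩Q| = 93 + 12 − 8.1667 = 96.83.

96.83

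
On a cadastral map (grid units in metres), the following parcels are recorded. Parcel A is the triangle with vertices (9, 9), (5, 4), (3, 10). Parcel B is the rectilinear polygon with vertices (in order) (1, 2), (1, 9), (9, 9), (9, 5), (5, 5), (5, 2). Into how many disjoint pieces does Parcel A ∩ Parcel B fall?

1

Parcel A ∩ Parcel B is a single connected region.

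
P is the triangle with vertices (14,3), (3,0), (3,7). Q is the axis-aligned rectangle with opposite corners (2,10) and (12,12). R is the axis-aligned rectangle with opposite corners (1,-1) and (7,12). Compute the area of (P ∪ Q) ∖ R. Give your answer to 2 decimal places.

|P ∪ Q| = 58.5.
|(P ∪ Q) ∩ R| = 32.9091.
|(P ∪ Q) ∖ R| = 58.5 − 32.9091 = 25.59.

25.59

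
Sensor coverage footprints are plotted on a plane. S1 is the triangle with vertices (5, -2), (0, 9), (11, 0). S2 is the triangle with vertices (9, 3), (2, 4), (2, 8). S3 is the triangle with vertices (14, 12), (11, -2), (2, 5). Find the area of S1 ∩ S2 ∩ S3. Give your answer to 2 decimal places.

The intersection is the polygon with vertices (6.981,3.288), (3.575,3.775), (2,5), (3.687,5.984).
By the shoelace formula its area is 5.60.

5.60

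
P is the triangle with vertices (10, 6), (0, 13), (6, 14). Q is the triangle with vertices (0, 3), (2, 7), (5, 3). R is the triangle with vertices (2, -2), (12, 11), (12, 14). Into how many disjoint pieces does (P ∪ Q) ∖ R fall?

(P ∪ Q) ∖ R splits into 3 disjoint pieces (area 24.1913, area 0.5673, area 10).

3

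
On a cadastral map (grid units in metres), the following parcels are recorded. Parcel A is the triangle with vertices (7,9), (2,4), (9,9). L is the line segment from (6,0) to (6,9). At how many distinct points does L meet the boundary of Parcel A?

The segment meets the boundary at (6,8), (6,6.857).

2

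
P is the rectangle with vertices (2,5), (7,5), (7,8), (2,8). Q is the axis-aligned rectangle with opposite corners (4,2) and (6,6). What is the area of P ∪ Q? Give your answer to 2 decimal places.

21.00

By inclusion–exclusion:
Individual areas: |P| = 15, |Q| = 8.
|P∩Q|: x∈[4,6], y∈[5,6] → 2·1 = 2.
|P ∪ Q| = 23 − 2 = 21.00.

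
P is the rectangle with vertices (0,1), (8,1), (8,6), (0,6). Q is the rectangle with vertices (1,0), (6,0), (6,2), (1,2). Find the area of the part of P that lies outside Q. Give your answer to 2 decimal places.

35.00

|P∩Q|: x∈[1,6], y∈[1,2] → 5·1 = 5.
|P| = 40.
|P ∖ Q| = |P| − |P∩Q| = 40 − 5 = 35.00.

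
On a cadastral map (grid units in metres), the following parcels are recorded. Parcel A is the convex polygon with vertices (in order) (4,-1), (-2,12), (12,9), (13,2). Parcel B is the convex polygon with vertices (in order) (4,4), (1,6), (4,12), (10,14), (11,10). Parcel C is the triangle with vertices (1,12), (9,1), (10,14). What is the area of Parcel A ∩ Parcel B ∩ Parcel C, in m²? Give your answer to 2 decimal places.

The intersection is the polygon with vertices (5.736,5.488), (2.778,9.556), (3.419,10.839), (9.654,9.503), (9.6,8.8).
By the shoelace formula its area is 19.60.

19.60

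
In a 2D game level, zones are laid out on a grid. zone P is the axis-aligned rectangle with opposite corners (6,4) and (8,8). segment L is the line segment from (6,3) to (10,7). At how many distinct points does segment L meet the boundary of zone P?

The segment meets the boundary at (8,5), (7,4).

2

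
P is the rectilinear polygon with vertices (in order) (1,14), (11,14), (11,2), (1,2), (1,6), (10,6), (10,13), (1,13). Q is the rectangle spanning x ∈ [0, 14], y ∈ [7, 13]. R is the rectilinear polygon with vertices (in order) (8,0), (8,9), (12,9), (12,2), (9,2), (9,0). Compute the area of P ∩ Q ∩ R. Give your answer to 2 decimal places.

2.00

The intersection is the polygon with vertices (10,7), (10,9), (11,9), (11,7).
By the shoelace formula its area is 2.00.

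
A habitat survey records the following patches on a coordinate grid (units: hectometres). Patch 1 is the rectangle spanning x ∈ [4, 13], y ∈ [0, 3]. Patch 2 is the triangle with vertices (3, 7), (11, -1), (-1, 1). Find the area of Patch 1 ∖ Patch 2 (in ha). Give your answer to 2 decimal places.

13.58

|Patch 1| = 27, |Patch 1∩Patch 2| = 13.4167.
|Patch 1 ∖ Patch 2| = |Patch 1| − |Patch 1∩Patch 2| = 27 − 13.4167 = 13.58.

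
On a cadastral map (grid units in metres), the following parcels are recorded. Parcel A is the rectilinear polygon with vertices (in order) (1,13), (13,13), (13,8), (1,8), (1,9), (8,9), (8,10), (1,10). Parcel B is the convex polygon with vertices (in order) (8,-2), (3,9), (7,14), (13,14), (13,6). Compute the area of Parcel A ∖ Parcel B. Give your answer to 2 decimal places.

|Parcel A| = 53, |Parcel A∩Parcel B| = 38.7727.
|Parcel A ∖ Parcel B| = |Parcel A| − |Parcel A∩Parcel B| = 53 − 38.7727 = 14.23.

14.23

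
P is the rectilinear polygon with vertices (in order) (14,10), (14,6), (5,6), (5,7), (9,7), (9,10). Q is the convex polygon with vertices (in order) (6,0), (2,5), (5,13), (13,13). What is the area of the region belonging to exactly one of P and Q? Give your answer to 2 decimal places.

|P| = 24, |Q| = 75.5, |P∩Q| = 9.2308.
|P △ Q| = |P| + |Q| − 2·|P∩Q| = 24 + 75.5 − 18.4615 = 81.04.

81.04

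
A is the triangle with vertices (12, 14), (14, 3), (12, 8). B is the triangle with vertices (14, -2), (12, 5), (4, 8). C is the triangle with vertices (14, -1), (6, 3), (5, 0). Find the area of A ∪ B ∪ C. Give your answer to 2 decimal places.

By inclusion–exclusion:
Individual areas: |A| = 6, |B| = 25, |C| = 14.
|A∩B| = 0.
|A∩C| = 0.
|B∩C| = 0.4184.
|A∩B∩C| = 0.
|A ∪ B ∪ C| = 45 − 0.4184 + 0 = 44.58.

44.58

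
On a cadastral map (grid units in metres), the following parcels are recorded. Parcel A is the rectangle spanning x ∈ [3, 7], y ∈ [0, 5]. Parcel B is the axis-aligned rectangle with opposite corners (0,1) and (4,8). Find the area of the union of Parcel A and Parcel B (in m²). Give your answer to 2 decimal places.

By inclusion–exclusion:
Individual areas: |Parcel A| = 20, |Parcel B| = 28.
|Parcel A∩Parcel B|: x∈[3,4], y∈[1,5] → 1·4 = 4.
|Parcel A ∪ Parcel B| = 48 − 4 = 44.00.

44.00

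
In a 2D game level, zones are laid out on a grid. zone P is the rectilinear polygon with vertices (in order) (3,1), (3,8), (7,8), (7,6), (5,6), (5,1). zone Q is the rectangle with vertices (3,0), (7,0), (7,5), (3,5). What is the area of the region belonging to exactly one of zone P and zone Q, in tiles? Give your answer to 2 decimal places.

|zone P| = 18, |zone Q| = 20, |zone P∩zone Q| = 8.
|zone P △ zone Q| = |zone P| + |zone Q| − 2·|zone P∩zone Q| = 18 + 20 − 16 = 22.00.

22.00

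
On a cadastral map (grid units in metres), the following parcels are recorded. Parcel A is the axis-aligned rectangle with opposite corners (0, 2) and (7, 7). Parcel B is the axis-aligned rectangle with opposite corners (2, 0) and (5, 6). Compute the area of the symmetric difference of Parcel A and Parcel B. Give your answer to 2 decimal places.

|Parcel A∩Parcel B|: x∈[2,5], y∈[2,6] → 3·4 = 12.
|Parcel A △ Parcel B| = |Parcel A| + |Parcel B| − 2·|Parcel A∩Parcel B| = 35 + 18 − 24 = 29.00.

29.00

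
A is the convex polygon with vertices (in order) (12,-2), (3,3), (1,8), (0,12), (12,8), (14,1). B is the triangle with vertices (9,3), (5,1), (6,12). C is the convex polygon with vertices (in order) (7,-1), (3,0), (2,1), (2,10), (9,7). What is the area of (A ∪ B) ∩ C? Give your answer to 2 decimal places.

41.69

The region (A ∪ B) ∩ C is the polygon with vertices (5,1), (5.077,1.846), (3,3), (2,5.5), (2,10), (9,7), (7.39,0.561), (5.842,1.421).
By the shoelace formula its area is 41.69.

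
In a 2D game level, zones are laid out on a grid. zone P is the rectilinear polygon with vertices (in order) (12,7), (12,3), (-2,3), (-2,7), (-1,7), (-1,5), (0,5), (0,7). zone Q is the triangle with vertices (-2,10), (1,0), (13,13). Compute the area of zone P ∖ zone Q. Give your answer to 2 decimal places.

31.12

|zone P| = 54, |zone P∩zone Q| = 22.8782.
|zone P ∖ zone Q| = |zone P| − |zone P∩zone Q| = 54 − 22.8782 = 31.12.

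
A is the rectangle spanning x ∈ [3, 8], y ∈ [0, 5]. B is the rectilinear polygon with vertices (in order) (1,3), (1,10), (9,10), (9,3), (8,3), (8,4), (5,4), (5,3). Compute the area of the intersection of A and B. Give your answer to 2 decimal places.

7.00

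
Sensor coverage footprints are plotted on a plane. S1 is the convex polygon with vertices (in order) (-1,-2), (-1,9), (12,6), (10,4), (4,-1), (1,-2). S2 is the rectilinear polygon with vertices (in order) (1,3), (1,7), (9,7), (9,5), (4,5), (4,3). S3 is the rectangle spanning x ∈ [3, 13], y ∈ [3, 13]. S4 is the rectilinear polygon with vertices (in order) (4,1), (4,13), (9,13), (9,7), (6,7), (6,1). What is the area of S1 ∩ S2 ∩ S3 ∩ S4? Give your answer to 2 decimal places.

4.00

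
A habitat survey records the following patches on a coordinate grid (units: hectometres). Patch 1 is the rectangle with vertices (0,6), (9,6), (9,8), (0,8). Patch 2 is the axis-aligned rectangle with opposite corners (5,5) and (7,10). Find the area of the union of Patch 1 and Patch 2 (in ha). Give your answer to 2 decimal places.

By inclusion–exclusion:
Individual areas: |Patch 1| = 18, |Patch 2| = 10.
|Patch 1∩Patch 2|: x∈[5,7], y∈[6,8] → 2·2 = 4.
|Patch 1 ∪ Patch 2| = 28 − 4 = 24.00.

24.00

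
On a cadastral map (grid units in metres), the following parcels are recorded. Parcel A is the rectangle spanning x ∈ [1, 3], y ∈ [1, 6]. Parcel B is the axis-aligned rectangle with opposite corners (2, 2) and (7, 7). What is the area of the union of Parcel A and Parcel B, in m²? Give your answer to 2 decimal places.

By inclusion–exclusion:
Individual areas: |Parcel A| = 10, |Parcel B| = 25.
|Parcel A∩Parcel B|: x∈[2,3], y∈[2,6] → 1·4 = 4.
|Parcel A ∪ Parcel B| = 35 − 4 = 31.00.

31.00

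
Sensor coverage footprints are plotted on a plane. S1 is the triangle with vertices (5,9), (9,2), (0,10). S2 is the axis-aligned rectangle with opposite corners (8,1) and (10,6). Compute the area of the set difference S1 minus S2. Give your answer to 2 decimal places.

15.07

|S1| = 15.5, |S1∩S2| = 0.4306.
|S1 ∖ S2| = |S1| − |S1∩S2| = 15.5 − 0.4306 = 15.07.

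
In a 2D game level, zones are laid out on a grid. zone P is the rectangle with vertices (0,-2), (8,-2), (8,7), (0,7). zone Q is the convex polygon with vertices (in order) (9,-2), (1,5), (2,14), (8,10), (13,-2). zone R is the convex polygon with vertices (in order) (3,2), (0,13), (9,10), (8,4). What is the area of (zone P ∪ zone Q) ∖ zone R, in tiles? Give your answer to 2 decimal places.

80.55

|zone P ∪ zone Q| = 134.2847.
|(zone P ∪ zone Q) ∩ zone R| = 53.7353.
|(zone P ∪ zone Q) ∖ zone R| = 134.2847 − 53.7353 = 80.55.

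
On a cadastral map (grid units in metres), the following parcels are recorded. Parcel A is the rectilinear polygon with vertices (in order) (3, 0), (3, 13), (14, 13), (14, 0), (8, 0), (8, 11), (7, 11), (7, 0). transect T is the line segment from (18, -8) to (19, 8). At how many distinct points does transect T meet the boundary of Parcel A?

0

The segment lies entirely outside Parcel A and never meets its boundary.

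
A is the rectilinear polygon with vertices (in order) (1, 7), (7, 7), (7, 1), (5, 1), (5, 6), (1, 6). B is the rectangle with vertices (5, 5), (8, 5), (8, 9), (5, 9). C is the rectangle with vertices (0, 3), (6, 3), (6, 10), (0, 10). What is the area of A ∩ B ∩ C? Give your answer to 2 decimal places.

2.00

The intersection is the polygon with vertices (5,5), (5,6), (5,7), (6,7), (6,5).
By the shoelace formula its area is 2.00.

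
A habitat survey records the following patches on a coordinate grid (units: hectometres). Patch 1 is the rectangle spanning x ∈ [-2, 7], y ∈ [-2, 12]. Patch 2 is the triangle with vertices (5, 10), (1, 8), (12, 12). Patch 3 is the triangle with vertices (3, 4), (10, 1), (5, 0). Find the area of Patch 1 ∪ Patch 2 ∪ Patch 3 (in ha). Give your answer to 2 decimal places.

129.80

By inclusion–exclusion:
Individual areas: |Patch 1| = 126, |Patch 2| = 3, |Patch 3| = 11.
|Patch 1∩Patch 2| = 2.026.
|Patch 1∩Patch 3| = 8.1714.
|Patch 2∩Patch 3| = 0.
|Patch 1∩Patch 2∩Patch 3| = 0.
|Patch 1 ∪ Patch 2 ∪ Patch 3| = 140 − 10.1974 + 0 = 129.80.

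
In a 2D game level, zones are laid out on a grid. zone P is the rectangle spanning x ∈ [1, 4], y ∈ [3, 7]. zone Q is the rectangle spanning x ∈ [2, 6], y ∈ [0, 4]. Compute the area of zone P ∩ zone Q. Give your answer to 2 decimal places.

|zone P∩zone Q|: x∈[2,4], y∈[3,4] → 2·1 = 2.

2.00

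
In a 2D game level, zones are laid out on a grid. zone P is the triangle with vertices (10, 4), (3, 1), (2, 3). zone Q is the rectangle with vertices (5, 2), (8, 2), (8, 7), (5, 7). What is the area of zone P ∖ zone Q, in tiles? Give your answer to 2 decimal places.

|zone P| = 8.5, |zone P∩zone Q| = 3.1637.
|zone P ∖ zone Q| = |zone P| − |zone P∩zone Q| = 8.5 − 3.1637 = 5.34.

5.34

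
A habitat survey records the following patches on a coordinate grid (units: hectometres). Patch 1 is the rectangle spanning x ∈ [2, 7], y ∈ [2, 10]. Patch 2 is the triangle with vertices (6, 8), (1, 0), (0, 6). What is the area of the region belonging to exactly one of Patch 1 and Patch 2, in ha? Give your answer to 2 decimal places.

38.83

|Patch 1| = 40, |Patch 2| = 19, |Patch 1∩Patch 2| = 10.0833.
|Patch 1 △ Patch 2| = |Patch 1| + |Patch 2| − 2·|Patch 1∩Patch 2| = 40 + 19 − 20.1667 = 38.83.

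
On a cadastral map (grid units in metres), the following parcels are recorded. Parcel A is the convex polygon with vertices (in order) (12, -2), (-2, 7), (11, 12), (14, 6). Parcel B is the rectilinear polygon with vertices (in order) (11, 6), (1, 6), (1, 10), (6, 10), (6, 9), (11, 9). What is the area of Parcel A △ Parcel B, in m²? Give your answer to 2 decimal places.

85.36

|Parcel A| = 111.5, |Parcel B| = 35, |Parcel A∩Parcel B| = 30.5692.
|Parcel A △ Parcel B| = |Parcel A| + |Parcel B| − 2·|Parcel A∩Parcel B| = 111.5 + 35 − 61.1385 = 85.36.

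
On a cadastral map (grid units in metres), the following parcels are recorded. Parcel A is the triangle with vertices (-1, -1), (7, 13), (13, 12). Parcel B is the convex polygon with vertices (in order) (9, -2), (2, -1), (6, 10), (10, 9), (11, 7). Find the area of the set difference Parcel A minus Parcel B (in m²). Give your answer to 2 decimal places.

|Parcel A| = 46, |Parcel A∩Parcel B| = 14.1497.
|Parcel A ∖ Parcel B| = |Parcel A| − |Parcel A∩Parcel B| = 46 − 14.1497 = 31.85.

31.85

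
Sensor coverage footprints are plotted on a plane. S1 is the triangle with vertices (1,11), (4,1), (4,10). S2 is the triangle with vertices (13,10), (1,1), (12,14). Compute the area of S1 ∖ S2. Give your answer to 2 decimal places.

|S1| = 13.5, |S1∩S2| = 0.7721.
|S1 ∖ S2| = |S1| − |S1∩S2| = 13.5 − 0.7721 = 12.73.

12.73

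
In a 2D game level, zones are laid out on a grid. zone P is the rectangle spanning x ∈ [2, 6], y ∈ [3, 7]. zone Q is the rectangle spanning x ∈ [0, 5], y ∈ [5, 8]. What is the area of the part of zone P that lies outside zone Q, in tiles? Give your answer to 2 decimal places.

10.00

|zone P∩zone Q|: x∈[2,5], y∈[5,7] → 3·2 = 6.
|zone P| = 16.
|zone P ∖ zone Q| = |zone P| − |zone P∩zone Q| = 16 − 6 = 10.00.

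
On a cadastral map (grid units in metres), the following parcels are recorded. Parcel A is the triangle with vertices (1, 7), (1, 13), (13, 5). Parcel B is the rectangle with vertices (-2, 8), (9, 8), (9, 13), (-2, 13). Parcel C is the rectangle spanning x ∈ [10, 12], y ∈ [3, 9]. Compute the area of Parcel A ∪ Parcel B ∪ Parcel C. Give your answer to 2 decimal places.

By inclusion–exclusion:
Individual areas: |Parcel A| = 36, |Parcel B| = 55, |Parcel C| = 12.
|Parcel A∩Parcel B| = 18.75.
|Parcel A∩Parcel C| = 2.
|Parcel B∩Parcel C| = 0 (no overlap).
|Parcel A∩Parcel B∩Parcel C| = 0.
|Parcel A ∪ Parcel B ∪ Parcel C| = 103 − 20.75 + 0 = 82.25.

82.25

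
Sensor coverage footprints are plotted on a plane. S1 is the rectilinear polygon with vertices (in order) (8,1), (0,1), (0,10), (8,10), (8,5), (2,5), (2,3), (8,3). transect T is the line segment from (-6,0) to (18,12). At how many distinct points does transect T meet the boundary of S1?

The segment meets the boundary at (8,7), (4,5), (2,4), (0,3).

4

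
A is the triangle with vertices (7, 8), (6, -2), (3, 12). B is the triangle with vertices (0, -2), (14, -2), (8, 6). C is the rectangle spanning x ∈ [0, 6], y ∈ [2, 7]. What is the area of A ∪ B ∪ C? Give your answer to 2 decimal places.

95.32

By inclusion–exclusion:
Individual areas: |A| = 22, |B| = 56, |C| = 30.
|A∩B| = 5.1765.
|A∩C| = 6.9643.
|B∩C| = 2.
|A∩B∩C| = 1.4622.
|A ∪ B ∪ C| = 108 − 14.1408 + 1.4622 = 95.32.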